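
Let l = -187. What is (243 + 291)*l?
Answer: -99858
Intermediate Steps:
(243 + 291)*l = (243 + 291)*(-187) = 534*(-187) = -99858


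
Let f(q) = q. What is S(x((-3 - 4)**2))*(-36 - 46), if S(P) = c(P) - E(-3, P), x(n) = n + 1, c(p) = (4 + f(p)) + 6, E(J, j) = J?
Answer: -5166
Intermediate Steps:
c(p) = 10 + p (c(p) = (4 + p) + 6 = 10 + p)
x(n) = 1 + n
S(P) = 13 + P (S(P) = (10 + P) - 1*(-3) = (10 + P) + 3 = 13 + P)
S(x((-3 - 4)**2))*(-36 - 46) = (13 + (1 + (-3 - 4)**2))*(-36 - 46) = (13 + (1 + (-7)**2))*(-82) = (13 + (1 + 49))*(-82) = (13 + 50)*(-82) = 63*(-82) = -5166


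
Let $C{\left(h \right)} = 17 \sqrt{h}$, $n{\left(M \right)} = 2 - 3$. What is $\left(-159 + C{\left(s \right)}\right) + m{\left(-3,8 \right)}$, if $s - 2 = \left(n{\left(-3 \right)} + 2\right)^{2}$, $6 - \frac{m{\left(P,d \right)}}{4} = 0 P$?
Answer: $-135 + 17 \sqrt{3} \approx -105.56$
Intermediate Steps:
$n{\left(M \right)} = -1$ ($n{\left(M \right)} = 2 - 3 = -1$)
$m{\left(P,d \right)} = 24$ ($m{\left(P,d \right)} = 24 - 4 \cdot 0 P = 24 - 0 = 24 + 0 = 24$)
$s = 3$ ($s = 2 + \left(-1 + 2\right)^{2} = 2 + 1^{2} = 2 + 1 = 3$)
$\left(-159 + C{\left(s \right)}\right) + m{\left(-3,8 \right)} = \left(-159 + 17 \sqrt{3}\right) + 24 = -135 + 17 \sqrt{3}$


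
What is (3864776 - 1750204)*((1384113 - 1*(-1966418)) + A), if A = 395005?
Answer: 7920205550592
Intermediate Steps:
(3864776 - 1750204)*((1384113 - 1*(-1966418)) + A) = (3864776 - 1750204)*((1384113 - 1*(-1966418)) + 395005) = 2114572*((1384113 + 1966418) + 395005) = 2114572*(3350531 + 395005) = 2114572*3745536 = 7920205550592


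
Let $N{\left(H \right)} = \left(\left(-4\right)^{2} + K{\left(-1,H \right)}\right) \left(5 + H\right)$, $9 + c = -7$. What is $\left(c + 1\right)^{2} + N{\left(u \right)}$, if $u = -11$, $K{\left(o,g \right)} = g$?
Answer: $195$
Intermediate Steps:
$c = -16$ ($c = -9 - 7 = -16$)
$N{\left(H \right)} = \left(5 + H\right) \left(16 + H\right)$ ($N{\left(H \right)} = \left(\left(-4\right)^{2} + H\right) \left(5 + H\right) = \left(16 + H\right) \left(5 + H\right) = \left(5 + H\right) \left(16 + H\right)$)
$\left(c + 1\right)^{2} + N{\left(u \right)} = \left(-16 + 1\right)^{2} + \left(80 + \left(-11\right)^{2} + 21 \left(-11\right)\right) = \left(-15\right)^{2} + \left(80 + 121 - 231\right) = 225 - 30 = 195$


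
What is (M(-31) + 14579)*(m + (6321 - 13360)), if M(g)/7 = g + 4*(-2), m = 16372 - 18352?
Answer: -129025814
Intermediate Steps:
m = -1980
M(g) = -56 + 7*g (M(g) = 7*(g + 4*(-2)) = 7*(g - 8) = 7*(-8 + g) = -56 + 7*g)
(M(-31) + 14579)*(m + (6321 - 13360)) = ((-56 + 7*(-31)) + 14579)*(-1980 + (6321 - 13360)) = ((-56 - 217) + 14579)*(-1980 - 7039) = (-273 + 14579)*(-9019) = 14306*(-9019) = -129025814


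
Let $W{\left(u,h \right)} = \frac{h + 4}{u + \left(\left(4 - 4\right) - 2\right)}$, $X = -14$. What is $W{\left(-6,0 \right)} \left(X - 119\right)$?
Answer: $\frac{133}{2} \approx 66.5$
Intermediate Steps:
$W{\left(u,h \right)} = \frac{4 + h}{-2 + u}$ ($W{\left(u,h \right)} = \frac{4 + h}{u + \left(0 - 2\right)} = \frac{4 + h}{u - 2} = \frac{4 + h}{-2 + u}$)
$W{\left(-6,0 \right)} \left(X - 119\right) = \frac{4 + 0}{-2 - 6} \left(-14 - 119\right) = \frac{1}{-8} \cdot 4 \left(-133\right) = \left(- \frac{1}{8}\right) 4 \left(-133\right) = \left(- \frac{1}{2}\right) \left(-133\right) = \frac{133}{2}$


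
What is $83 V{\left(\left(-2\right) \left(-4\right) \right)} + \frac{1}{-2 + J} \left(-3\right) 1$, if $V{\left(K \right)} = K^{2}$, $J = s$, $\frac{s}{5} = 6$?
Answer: $\frac{148733}{28} \approx 5311.9$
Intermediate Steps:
$s = 30$ ($s = 5 \cdot 6 = 30$)
$J = 30$
$83 V{\left(\left(-2\right) \left(-4\right) \right)} + \frac{1}{-2 + J} \left(-3\right) 1 = 83 \left(\left(-2\right) \left(-4\right)\right)^{2} + \frac{1}{-2 + 30} \left(-3\right) 1 = 83 \cdot 8^{2} + \frac{1}{28} \left(-3\right) 1 = 83 \cdot 64 + \frac{1}{28} \left(-3\right) 1 = 5312 - \frac{3}{28} = \frac{148733}{28}$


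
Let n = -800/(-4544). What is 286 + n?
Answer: 40637/142 ≈ 286.18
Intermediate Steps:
n = 25/142 (n = -800*(-1/4544) = 25/142 ≈ 0.17606)
286 + n = 286 + 25/142 = 40637/142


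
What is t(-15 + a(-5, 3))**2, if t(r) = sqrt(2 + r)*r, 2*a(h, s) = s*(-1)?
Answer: -31581/8 ≈ -3947.6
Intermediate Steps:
a(h, s) = -s/2 (a(h, s) = (s*(-1))/2 = (-s)/2 = -s/2)
t(r) = r*sqrt(2 + r)
t(-15 + a(-5, 3))**2 = ((-15 - 1/2*3)*sqrt(2 + (-15 - 1/2*3)))**2 = ((-15 - 3/2)*sqrt(2 + (-15 - 3/2)))**2 = (-33*sqrt(2 - 33/2)/2)**2 = (-33*I*sqrt(58)/4)**2 = -31581/8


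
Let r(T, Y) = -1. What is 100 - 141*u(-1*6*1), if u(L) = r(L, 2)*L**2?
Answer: 5176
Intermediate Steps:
u(L) = -L**2
100 - 141*u(-1*6*1) = 100 - (-141)*(-1*6*1)**2 = 100 - (-141)*(-6*1)**2 = 100 - (-141)*(-6)**2 = 100 - (-141)*36 = 100 - 141*(-36) = 100 + 5076 = 5176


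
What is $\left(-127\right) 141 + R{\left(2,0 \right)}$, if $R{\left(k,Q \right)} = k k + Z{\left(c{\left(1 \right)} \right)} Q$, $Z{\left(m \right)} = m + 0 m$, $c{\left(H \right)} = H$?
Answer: $-17903$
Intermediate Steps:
$Z{\left(m \right)} = m$ ($Z{\left(m \right)} = m + 0 = m$)
$R{\left(k,Q \right)} = Q + k^{2}$ ($R{\left(k,Q \right)} = k k + 1 Q = k^{2} + Q = Q + k^{2}$)
$\left(-127\right) 141 + R{\left(2,0 \right)} = \left(-127\right) 141 + \left(0 + 2^{2}\right) = -17907 + \left(0 + 4\right) = -17907 + 4 = -17903$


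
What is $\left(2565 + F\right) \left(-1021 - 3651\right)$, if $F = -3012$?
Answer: $2088384$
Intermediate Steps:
$\left(2565 + F\right) \left(-1021 - 3651\right) = \left(2565 - 3012\right) \left(-1021 - 3651\right) = \left(-447\right) \left(-4672\right) = 2088384$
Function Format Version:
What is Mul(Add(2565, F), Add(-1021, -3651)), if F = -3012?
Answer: 2088384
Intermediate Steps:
Mul(Add(2565, F), Add(-1021, -3651)) = Mul(Add(2565, -3012), Add(-1021, -3651)) = Mul(-447, -4672) = 2088384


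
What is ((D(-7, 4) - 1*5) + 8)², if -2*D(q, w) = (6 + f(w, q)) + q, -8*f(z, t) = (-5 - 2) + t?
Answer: 441/64 ≈ 6.8906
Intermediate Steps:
f(z, t) = 7/8 - t/8 (f(z, t) = -((-5 - 2) + t)/8 = -(-7 + t)/8 = 7/8 - t/8)
D(q, w) = -55/16 - 7*q/16 (D(q, w) = -((6 + (7/8 - q/8)) + q)/2 = -((55/8 - q/8) + q)/2 = -(55/8 + 7*q/8)/2 = -55/16 - 7*q/16)
((D(-7, 4) - 1*5) + 8)² = (((-55/16 - 7/16*(-7)) - 1*5) + 8)² = (((-55/16 + 49/16) - 5) + 8)² = ((-3/8 - 5) + 8)² = (-43/8 + 8)² = (21/8)² = 441/64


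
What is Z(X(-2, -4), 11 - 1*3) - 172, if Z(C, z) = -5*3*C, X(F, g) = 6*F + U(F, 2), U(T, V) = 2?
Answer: -22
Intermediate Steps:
X(F, g) = 2 + 6*F (X(F, g) = 6*F + 2 = 2 + 6*F)
Z(C, z) = -15*C
Z(X(-2, -4), 11 - 1*3) - 172 = -15*(2 + 6*(-2)) - 172 = -15*(2 - 12) - 172 = -15*(-10) - 172 = 150 - 172 = -22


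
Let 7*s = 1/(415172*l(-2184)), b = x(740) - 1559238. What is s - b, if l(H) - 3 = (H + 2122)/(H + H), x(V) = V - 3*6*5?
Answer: 1064935361361650/683269319 ≈ 1.5586e+6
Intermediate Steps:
x(V) = -90 + V (x(V) = V - 18*5 = V - 90 = -90 + V)
l(H) = 3 + (2122 + H)/(2*H) (l(H) = 3 + (H + 2122)/(H + H) = 3 + (2122 + H)/((2*H)) = 3 + (2122 + H)*(1/(2*H)) = 3 + (2122 + H)/(2*H))
b = -1558588 (b = (-90 + 740) - 1559238 = 650 - 1559238 = -1558588)
s = 78/683269319 (s = (1/(415172*(7/2 + 1061/(-2184))))/7 = (1/(415172*(7/2 + 1061*(-1/2184))))/7 = (1/(415172*(7/2 - 1061/2184)))/7 = (1/(415172*(6583/2184)))/7 = ((1/415172)*(2184/6583))/7 = (1/7)*(546/683269319) = 78/683269319 ≈ 1.1416e-7)
s - b = 78/683269319 - 1*(-1558588) = 78/683269319 + 1558588 = 1064935361361650/683269319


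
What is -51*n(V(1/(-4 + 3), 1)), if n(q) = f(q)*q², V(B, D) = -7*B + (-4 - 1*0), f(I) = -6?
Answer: 2754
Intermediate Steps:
V(B, D) = -4 - 7*B (V(B, D) = -7*B + (-4 + 0) = -7*B - 4 = -4 - 7*B)
n(q) = -6*q²
-51*n(V(1/(-4 + 3), 1)) = -(-306)*(-4 - 7/(-4 + 3))² = -(-306)*(-4 - 7/(-1))² = -(-306)*(-4 - 7*(-1))² = -(-306)*(-4 + 7)² = -(-306)*3² = -(-306)*9 = -51*(-54) = 2754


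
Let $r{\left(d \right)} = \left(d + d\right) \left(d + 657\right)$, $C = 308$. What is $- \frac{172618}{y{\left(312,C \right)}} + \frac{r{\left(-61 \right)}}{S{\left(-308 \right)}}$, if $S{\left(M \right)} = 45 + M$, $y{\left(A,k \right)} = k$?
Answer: $- \frac{11501619}{40502} \approx -283.98$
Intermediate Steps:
$r{\left(d \right)} = 2 d \left(657 + d\right)$
$- \frac{172618}{y{\left(312,C \right)}} + \frac{r{\left(-61 \right)}}{S{\left(-308 \right)}} = - \frac{172618}{308} + \frac{2 \left(-61\right) \left(657 - 61\right)}{45 - 308} = \left(-172618\right) \frac{1}{308} + \frac{2 \left(-61\right) 596}{-263} = - \frac{86309}{154} - - \frac{72712}{263} = - \frac{86309}{154} + \frac{72712}{263} = - \frac{11501619}{40502}$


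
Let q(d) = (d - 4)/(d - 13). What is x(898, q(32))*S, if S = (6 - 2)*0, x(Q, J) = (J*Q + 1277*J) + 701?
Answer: 0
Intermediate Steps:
q(d) = (-4 + d)/(-13 + d)
x(Q, J) = 701 + 1277*J + J*Q (x(Q, J) = (1277*J + J*Q) + 701 = 701 + 1277*J + J*Q)
S = 0 (S = 4*0 = 0)
x(898, q(32))*S = (701 + 1277*((-4 + 32)/(-13 + 32)) + ((-4 + 32)/(-13 + 32))*898)*0 = (701 + 1277*(28/19) + (28/19)*898)*0 = (701 + 35756/19 + 25144/19)*0 = (74219/19)*0 = 0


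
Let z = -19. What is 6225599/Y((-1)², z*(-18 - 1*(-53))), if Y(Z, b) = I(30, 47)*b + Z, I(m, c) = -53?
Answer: 6225599/35246 ≈ 176.63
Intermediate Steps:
Y(Z, b) = Z - 53*b (Y(Z, b) = -53*b + Z = Z - 53*b)
6225599/Y((-1)², z*(-18 - 1*(-53))) = 6225599/((-1)² - (-1007)*(-18 - 1*(-53))) = 6225599/(1 - (-1007)*(-18 + 53)) = 6225599/(1 - (-1007)*35) = 6225599/(1 - 53*(-665)) = 6225599/(1 + 35245) = 6225599/35246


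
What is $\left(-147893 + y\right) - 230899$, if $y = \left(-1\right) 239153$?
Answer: $-617945$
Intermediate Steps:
$y = -239153$
$\left(-147893 + y\right) - 230899 = \left(-147893 - 239153\right) - 230899 = -387046 - 230899 = -617945$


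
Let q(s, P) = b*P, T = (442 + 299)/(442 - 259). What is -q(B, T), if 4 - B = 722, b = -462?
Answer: 114114/61 ≈ 1870.7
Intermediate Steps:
T = 247/61 (T = 741/183 = 741*(1/183) = 247/61 ≈ 4.0492)
B = -718 (B = 4 - 1*722 = 4 - 722 = -718)
q(s, P) = -462*P
-q(B, T) = -(-462)*247/61 = -1*(-114114/61) = 114114/61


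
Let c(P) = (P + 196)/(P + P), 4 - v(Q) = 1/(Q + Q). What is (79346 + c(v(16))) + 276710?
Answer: 90444623/254 ≈ 3.5608e+5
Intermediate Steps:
v(Q) = 4 - 1/(2*Q) (v(Q) = 4 - 1/(Q + Q) = 4 - 1/(2*Q))
c(P) = (196 + P)/(2*P) (c(P) = (196 + P)/((2*P)) = (196 + P)*(1/(2*P)) = (196 + P)/(2*P))
(79346 + c(v(16))) + 276710 = (79346 + (196 + (4 - ½/16))/(2*(4 - ½/16))) + 276710 = (79346 + (196 + (4 - ½*1/16))/(2*(4 - ½*1/16))) + 276710 = (79346 + (196 + (4 - 1/32))/(2*(4 - 1/32))) + 276710 = (79346 + (196 + 127/32)/(2*(127/32))) + 276710 = (79346 + (½)*(32/127)*(6399/32)) + 276710 = (79346 + 6399/254) + 276710 = 20160283/254 + 276710 = 90444623/254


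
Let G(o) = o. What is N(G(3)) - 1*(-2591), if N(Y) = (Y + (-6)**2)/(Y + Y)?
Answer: 5195/2 ≈ 2597.5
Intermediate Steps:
N(Y) = (36 + Y)/(2*Y) (N(Y) = (Y + 36)/((2*Y)) = (36 + Y)*(1/(2*Y)) = (36 + Y)/(2*Y))
N(G(3)) - 1*(-2591) = (1/2)*(36 + 3)/3 - 1*(-2591) = (1/2)*(1/3)*39 + 2591 = 13/2 + 2591 = 5195/2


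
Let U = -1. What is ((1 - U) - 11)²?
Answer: 81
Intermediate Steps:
((1 - U) - 11)² = ((1 - 1*(-1)) - 11)² = ((1 + 1) - 11)² = (2 - 11)² = (-9)² = 81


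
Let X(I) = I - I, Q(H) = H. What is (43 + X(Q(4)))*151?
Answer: 6493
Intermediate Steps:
X(I) = 0
(43 + X(Q(4)))*151 = (43 + 0)*151 = 43*151 = 6493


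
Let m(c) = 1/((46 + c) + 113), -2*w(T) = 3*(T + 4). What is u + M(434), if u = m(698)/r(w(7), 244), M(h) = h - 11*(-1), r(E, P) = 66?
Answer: 25170091/56562 ≈ 445.00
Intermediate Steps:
w(T) = -6 - 3*T/2 (w(T) = -3*(T + 4)/2 = -3*(4 + T)/2 = -(12 + 3*T)/2 = -6 - 3*T/2)
m(c) = 1/(159 + c)
M(h) = 11 + h (M(h) = h + 11 = 11 + h)
u = 1/56562 (u = 1/((159 + 698)*66) = (1/66)/857 = (1/857)*(1/66) = 1/56562 ≈ 1.7680e-5)
u + M(434) = 1/56562 + (11 + 434) = 1/56562 + 445 = 25170091/56562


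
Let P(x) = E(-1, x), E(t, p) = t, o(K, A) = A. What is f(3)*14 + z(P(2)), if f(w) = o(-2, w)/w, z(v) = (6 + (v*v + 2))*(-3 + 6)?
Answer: 41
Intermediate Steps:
P(x) = -1
z(v) = 24 + 3*v² (z(v) = (6 + (v² + 2))*3 = (6 + (2 + v²))*3 = (8 + v²)*3 = 24 + 3*v²)
f(w) = 1 (f(w) = w/w = 1)
f(3)*14 + z(P(2)) = 1*14 + (24 + 3*(-1)²) = 14 + (24 + 3*1) = 14 + (24 + 3) = 14 + 27 = 41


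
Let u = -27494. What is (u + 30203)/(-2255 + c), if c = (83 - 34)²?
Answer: 2709/146 ≈ 18.555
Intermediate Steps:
c = 2401 (c = 49² = 2401)
(u + 30203)/(-2255 + c) = (-27494 + 30203)/(-2255 + 2401) = 2709/146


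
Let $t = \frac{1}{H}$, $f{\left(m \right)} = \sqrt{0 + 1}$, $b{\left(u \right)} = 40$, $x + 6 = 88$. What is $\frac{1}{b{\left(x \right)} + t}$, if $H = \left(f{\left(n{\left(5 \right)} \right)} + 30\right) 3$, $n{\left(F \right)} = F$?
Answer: $\frac{93}{3721} \approx 0.024993$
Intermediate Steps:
$x = 82$ ($x = -6 + 88 = 82$)
$f{\left(m \right)} = 1$ ($f{\left(m \right)} = \sqrt{1} = 1$)
$H = 93$ ($H = \left(1 + 30\right) 3 = 31 \cdot 3 = 93$)
$t = \frac{1}{93} \approx 0.010753$
$\frac{1}{b{\left(x \right)} + t} = \frac{1}{40 + \frac{1}{93}} = \frac{1}{\frac{3721}{93}} = \frac{93}{3721}$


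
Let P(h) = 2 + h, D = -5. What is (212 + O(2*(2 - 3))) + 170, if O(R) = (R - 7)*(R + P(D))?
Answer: 427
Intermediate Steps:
O(R) = (-7 + R)*(-3 + R) (O(R) = (R - 7)*(R + (2 - 5)) = (-7 + R)*(R - 3) = (-7 + R)*(-3 + R))
(212 + O(2*(2 - 3))) + 170 = (212 + (21 + (2*(2 - 3))² - 20*(2 - 3))) + 170 = (212 + (21 + (2*(-1))² - 20*(-1))) + 170 = (212 + (21 + (-2)² - 10*(-2))) + 170 = (212 + (21 + 4 + 20)) + 170 = (212 + 45) + 170 = 257 + 170 = 427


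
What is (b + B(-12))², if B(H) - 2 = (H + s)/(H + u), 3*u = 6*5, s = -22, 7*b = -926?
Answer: 628849/49 ≈ 12834.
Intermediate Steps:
b = -926/7 (b = (⅐)*(-926) = -926/7 ≈ -132.29)
u = 10 (u = (6*5)/3 = (⅓)*30 = 10)
B(H) = 2 + (-22 + H)/(10 + H) (B(H) = 2 + (H - 22)/(H + 10) = 2 + (-22 + H)/(10 + H))
(b + B(-12))² = (-926/7 + (-2 + 3*(-12))/(10 - 12))² = (-926/7 + (-2 - 36)/(-2))² = (-926/7 - ½*(-38))² = (-926/7 + 19)² = (-793/7)² = 628849/49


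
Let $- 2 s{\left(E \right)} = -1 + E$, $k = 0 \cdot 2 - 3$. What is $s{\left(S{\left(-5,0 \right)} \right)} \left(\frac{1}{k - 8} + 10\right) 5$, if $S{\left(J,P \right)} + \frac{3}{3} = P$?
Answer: $\frac{545}{11} \approx 49.545$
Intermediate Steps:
$S{\left(J,P \right)} = -1 + P$
$k = -3$ ($k = 0 - 3 = -3$)
$s{\left(E \right)} = \frac{1}{2} - \frac{E}{2}$ ($s{\left(E \right)} = - \frac{-1 + E}{2} = \frac{1}{2} - \frac{E}{2}$)
$s{\left(S{\left(-5,0 \right)} \right)} \left(\frac{1}{k - 8} + 10\right) 5 = \left(\frac{1}{2} - \frac{-1 + 0}{2}\right) \left(\frac{1}{-3 - 8} + 10\right) 5 = \left(\frac{1}{2} - - \frac{1}{2}\right) \left(\frac{1}{-11} + 10\right) 5 = \left(\frac{1}{2} + \frac{1}{2}\right) \left(- \frac{1}{11} + 10\right) 5 = 1 \cdot \frac{109}{11} \cdot 5 = 1 \cdot \frac{545}{11} = \frac{545}{11}$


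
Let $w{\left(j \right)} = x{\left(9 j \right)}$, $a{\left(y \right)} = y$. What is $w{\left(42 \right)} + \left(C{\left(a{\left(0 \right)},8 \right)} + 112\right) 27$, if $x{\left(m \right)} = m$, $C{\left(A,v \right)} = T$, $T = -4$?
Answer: $3294$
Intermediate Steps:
$C{\left(A,v \right)} = -4$
$w{\left(j \right)} = 9 j$
$w{\left(42 \right)} + \left(C{\left(a{\left(0 \right)},8 \right)} + 112\right) 27 = 9 \cdot 42 + \left(-4 + 112\right) 27 = 378 + 108 \cdot 27 = 378 + 2916 = 3294$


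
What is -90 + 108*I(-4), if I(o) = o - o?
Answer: -90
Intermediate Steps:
I(o) = 0
-90 + 108*I(-4) = -90 + 108*0 = -90 + 0 = -90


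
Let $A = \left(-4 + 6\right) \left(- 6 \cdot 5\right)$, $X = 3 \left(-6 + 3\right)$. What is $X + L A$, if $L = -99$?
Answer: $5931$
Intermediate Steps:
$X = -9$ ($X = 3 \left(-3\right) = -9$)
$A = -60$ ($A = 2 \left(\left(-1\right) 30\right) = 2 \left(-30\right) = -60$)
$X + L A = -9 - -5940 = -9 + 5940 = 5931$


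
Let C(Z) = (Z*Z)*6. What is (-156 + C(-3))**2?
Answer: 10404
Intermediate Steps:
C(Z) = 6*Z**2 (C(Z) = Z**2*6 = 6*Z**2)
(-156 + C(-3))**2 = (-156 + 6*(-3)**2)**2 = (-156 + 6*9)**2 = (-156 + 54)**2 = (-102)**2 = 10404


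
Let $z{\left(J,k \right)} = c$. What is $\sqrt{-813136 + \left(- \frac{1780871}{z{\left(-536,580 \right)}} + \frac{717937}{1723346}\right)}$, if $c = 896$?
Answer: $\frac{i \sqrt{7591791098950129093890}}{96507376} \approx 902.84 i$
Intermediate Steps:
$z{\left(J,k \right)} = 896$
$\sqrt{-813136 + \left(- \frac{1780871}{z{\left(-536,580 \right)}} + \frac{717937}{1723346}\right)} = \sqrt{-813136 + \left(- \frac{1780871}{896} + \frac{717937}{1723346}\right)} = \sqrt{-813136 - \frac{1534206821407}{772059008}} = \sqrt{- \frac{629323180350495}{772059008}} = \frac{i \sqrt{7591791098950129093890}}{96507376}$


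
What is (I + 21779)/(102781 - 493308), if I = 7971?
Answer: -29750/390527 ≈ -0.076179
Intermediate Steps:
(I + 21779)/(102781 - 493308) = (7971 + 21779)/(102781 - 493308) = 29750/(-390527) = 29750*(-1/390527) = -29750/390527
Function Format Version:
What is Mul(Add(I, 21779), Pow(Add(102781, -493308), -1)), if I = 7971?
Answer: Rational(-29750, 390527) ≈ -0.076179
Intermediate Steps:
Mul(Add(I, 21779), Pow(Add(102781, -493308), -1)) = Mul(Add(7971, 21779), Pow(Add(102781, -493308), -1)) = Mul(29750, Pow(-390527, -1)) = Mul(29750, Rational(-1, 390527)) = Rational(-29750, 390527)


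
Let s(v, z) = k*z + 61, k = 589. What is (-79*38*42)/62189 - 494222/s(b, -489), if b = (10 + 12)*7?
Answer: -2785988341/8953972220 ≈ -0.31115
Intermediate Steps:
b = 154 (b = 22*7 = 154)
s(v, z) = 61 + 589*z (s(v, z) = 589*z + 61 = 61 + 589*z)
(-79*38*42)/62189 - 494222/s(b, -489) = (-79*38*42)/62189 - 494222/(61 + 589*(-489)) = -3002*42*(1/62189) - 494222/(61 - 288021) = -126084*1/62189 - 494222/(-287960) = -126084/62189 - 494222*(-1/287960) = -126084/62189 + 247111/143980 = -2785988341/8953972220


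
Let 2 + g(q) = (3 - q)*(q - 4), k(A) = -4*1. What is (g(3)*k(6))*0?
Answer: 0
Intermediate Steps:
k(A) = -4
g(q) = -2 + (-4 + q)*(3 - q) (g(q) = -2 + (3 - q)*(q - 4) = -2 + (3 - q)*(-4 + q) = -2 + (-4 + q)*(3 - q))
(g(3)*k(6))*0 = ((-14 - 1*3² + 7*3)*(-4))*0 = ((-14 - 1*9 + 21)*(-4))*0 = ((-14 - 9 + 21)*(-4))*0 = -2*(-4)*0 = 8*0 = 0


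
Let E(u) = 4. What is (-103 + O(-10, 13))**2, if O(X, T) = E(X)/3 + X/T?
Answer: 15960025/1521 ≈ 10493.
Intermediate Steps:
O(X, T) = 4/3 + X/T
(-103 + O(-10, 13))**2 = (-103 + (4/3 - 10/13))**2 = (-103 + 22/39)**2 = (-3995/39)**2 = 15960025/1521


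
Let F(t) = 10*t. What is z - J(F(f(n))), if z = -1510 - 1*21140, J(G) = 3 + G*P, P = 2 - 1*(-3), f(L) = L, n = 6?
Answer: -22953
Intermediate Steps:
P = 5 (P = 2 + 3 = 5)
J(G) = 3 + 5*G (J(G) = 3 + G*5 = 3 + 5*G)
z = -22650 (z = -1510 - 21140 = -22650)
z - J(F(f(n))) = -22650 - (3 + 5*(10*6)) = -22650 - (3 + 5*60) = -22650 - (3 + 300) = -22650 - 1*303 = -22650 - 303 = -22953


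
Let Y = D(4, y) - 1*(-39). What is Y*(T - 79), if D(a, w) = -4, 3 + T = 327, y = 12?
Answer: 8575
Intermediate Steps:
T = 324 (T = -3 + 327 = 324)
Y = 35 (Y = -4 - 1*(-39) = -4 + 39 = 35)
Y*(T - 79) = 35*(324 - 79) = 35*245 = 8575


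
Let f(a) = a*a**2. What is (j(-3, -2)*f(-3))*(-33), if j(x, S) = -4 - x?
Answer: -891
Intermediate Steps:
f(a) = a**3
(j(-3, -2)*f(-3))*(-33) = ((-4 - 1*(-3))*(-3)**3)*(-33) = ((-4 + 3)*(-27))*(-33) = -1*(-27)*(-33) = 27*(-33) = -891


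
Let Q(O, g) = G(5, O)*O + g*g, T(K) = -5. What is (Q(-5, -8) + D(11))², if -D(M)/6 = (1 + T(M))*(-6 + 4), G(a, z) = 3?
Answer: 1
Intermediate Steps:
D(M) = -48 (D(M) = -6*(1 - 5)*(-6 + 4) = -(-24)*(-2) = -6*8 = -48)
Q(O, g) = g² + 3*O (Q(O, g) = 3*O + g*g = 3*O + g² = g² + 3*O)
(Q(-5, -8) + D(11))² = (((-8)² + 3*(-5)) - 48)² = ((64 - 15) - 48)² = (49 - 48)² = 1² = 1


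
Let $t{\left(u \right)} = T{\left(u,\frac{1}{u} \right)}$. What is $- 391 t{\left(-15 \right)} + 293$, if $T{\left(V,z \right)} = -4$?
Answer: $1857$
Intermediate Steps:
$t{\left(u \right)} = -4$
$- 391 t{\left(-15 \right)} + 293 = \left(-391\right) \left(-4\right) + 293 = 1564 + 293 = 1857$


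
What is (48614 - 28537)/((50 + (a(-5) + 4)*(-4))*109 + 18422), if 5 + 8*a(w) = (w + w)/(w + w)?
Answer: 20077/22346 ≈ 0.89846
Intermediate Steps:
a(w) = -½ (a(w) = -5/8 + ((w + w)/(w + w))/8 = -5/8 + ((2*w)/((2*w)))/8 = -5/8 + ((2*w)*(1/(2*w)))/8 = -5/8 + (⅛)*1 = -5/8 + ⅛ = -½)
(48614 - 28537)/((50 + (a(-5) + 4)*(-4))*109 + 18422) = (48614 - 28537)/((50 + (-½ + 4)*(-4))*109 + 18422) = 20077/((50 + (7/2)*(-4))*109 + 18422) = 20077/((50 - 14)*109 + 18422) = 20077/(36*109 + 18422) = 20077/(3924 + 18422) = 20077/22346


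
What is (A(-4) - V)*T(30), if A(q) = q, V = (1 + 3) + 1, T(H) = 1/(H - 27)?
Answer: -3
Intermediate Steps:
T(H) = 1/(-27 + H)
V = 5 (V = 4 + 1 = 5)
(A(-4) - V)*T(30) = (-4 - 1*5)/(-27 + 30) = (-4 - 5)/3 = -9*⅓ = -3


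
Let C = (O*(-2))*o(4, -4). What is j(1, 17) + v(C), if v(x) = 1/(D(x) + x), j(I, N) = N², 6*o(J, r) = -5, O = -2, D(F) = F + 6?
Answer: 575/2 ≈ 287.50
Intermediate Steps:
D(F) = 6 + F
o(J, r) = -⅚ (o(J, r) = (⅙)*(-5) = -⅚)
C = -10/3 (C = -2*(-2)*(-⅚) = 4*(-⅚) = -10/3 ≈ -3.3333)
v(x) = 1/(6 + 2*x) (v(x) = 1/((6 + x) + x) = 1/(6 + 2*x))
j(1, 17) + v(C) = 17² + 1/(2*(3 - 10/3)) = 289 + 1/(2*(-⅓)) = 289 + (½)*(-3) = 289 - 3/2 = 575/2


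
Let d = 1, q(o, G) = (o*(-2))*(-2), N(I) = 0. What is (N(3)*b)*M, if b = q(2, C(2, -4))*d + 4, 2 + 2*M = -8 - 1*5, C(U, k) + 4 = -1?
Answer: 0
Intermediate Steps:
C(U, k) = -5 (C(U, k) = -4 - 1 = -5)
q(o, G) = 4*o (q(o, G) = -2*o*(-2) = 4*o)
M = -15/2 (M = -1 + (-8 - 1*5)/2 = -1 + (-8 - 5)/2 = -1 + (½)*(-13) = -1 - 13/2 = -15/2 ≈ -7.5000)
b = 12 (b = (4*2)*1 + 4 = 8*1 + 4 = 8 + 4 = 12)
(N(3)*b)*M = (0*12)*(-15/2) = 0*(-15/2) = 0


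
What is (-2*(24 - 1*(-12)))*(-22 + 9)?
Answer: 936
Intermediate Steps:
(-2*(24 - 1*(-12)))*(-22 + 9) = -2*(24 + 12)*(-13) = -2*36*(-13) = -72*(-13) = 936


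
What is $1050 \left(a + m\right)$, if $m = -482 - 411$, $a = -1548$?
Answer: $-2563050$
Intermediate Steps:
$m = -893$ ($m = -482 - 411 = -893$)
$1050 \left(a + m\right) = 1050 \left(-1548 - 893\right) = 1050 \left(-2441\right) = -2563050$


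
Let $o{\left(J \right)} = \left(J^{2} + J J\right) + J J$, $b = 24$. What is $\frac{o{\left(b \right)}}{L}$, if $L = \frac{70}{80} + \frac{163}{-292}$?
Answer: $\frac{1009152}{185} \approx 5454.9$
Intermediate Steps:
$o{\left(J \right)} = 3 J^{2}$ ($o{\left(J \right)} = \left(J^{2} + J^{2}\right) + J^{2} = 2 J^{2} + J^{2} = 3 J^{2}$)
$L = \frac{185}{584}$ ($L = 70 \cdot \frac{1}{80} + 163 \left(- \frac{1}{292}\right) = \frac{7}{8} - \frac{163}{292} = \frac{185}{584} \approx 0.31678$)
$\frac{o{\left(b \right)}}{L} = \frac{3 \cdot 24^{2}}{\frac{185}{584}} = 3 \cdot 576 \cdot \frac{584}{185} = 1728 \cdot \frac{584}{185} = \frac{1009152}{185}$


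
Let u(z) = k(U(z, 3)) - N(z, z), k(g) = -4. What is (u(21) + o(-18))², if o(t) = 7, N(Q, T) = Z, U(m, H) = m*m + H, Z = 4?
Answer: 1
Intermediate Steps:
U(m, H) = H + m² (U(m, H) = m² + H = H + m²)
N(Q, T) = 4
u(z) = -8 (u(z) = -4 - 1*4 = -4 - 4 = -8)
(u(21) + o(-18))² = (-8 + 7)² = (-1)² = 1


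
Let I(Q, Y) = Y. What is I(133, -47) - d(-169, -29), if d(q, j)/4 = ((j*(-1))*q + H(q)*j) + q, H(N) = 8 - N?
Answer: 40765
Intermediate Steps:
d(q, j) = 4*q - 4*j*q + 4*j*(8 - q) (d(q, j) = 4*(((j*(-1))*q + (8 - q)*j) + q) = 4*(((-j)*q + j*(8 - q)) + q) = 4*((-j*q + j*(8 - q)) + q) = 4*((j*(8 - q) - j*q) + q) = 4*(q + j*(8 - q) - j*q) = 4*q - 4*j*q + 4*j*(8 - q))
I(133, -47) - d(-169, -29) = -47 - (4*(-169) - 4*(-29)*(-169) - 4*(-29)*(-8 - 169)) = -47 - (-676 - 19604 - 4*(-29)*(-177)) = -47 - (-676 - 19604 - 20532) = -47 - 1*(-40812) = -47 + 40812 = 40765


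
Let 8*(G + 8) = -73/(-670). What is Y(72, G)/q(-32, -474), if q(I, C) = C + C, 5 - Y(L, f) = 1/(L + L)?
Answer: -719/136512 ≈ -0.0052669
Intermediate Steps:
G = -42807/5360 (G = -8 + (-73/(-670))/8 = -8 + (-73*(-1/670))/8 = -8 + (⅛)*(73/670) = -8 + 73/5360 = -42807/5360 ≈ -7.9864)
Y(L, f) = 5 - 1/(2*L) (Y(L, f) = 5 - 1/(L + L) = 5 - 1/(2*L))
q(I, C) = 2*C
Y(72, G)/q(-32, -474) = (5 - ½/72)/((2*(-474))) = (5 - ½*1/72)/(-948) = (5 - 1/144)*(-1/948) = (719/144)*(-1/948) = -719/136512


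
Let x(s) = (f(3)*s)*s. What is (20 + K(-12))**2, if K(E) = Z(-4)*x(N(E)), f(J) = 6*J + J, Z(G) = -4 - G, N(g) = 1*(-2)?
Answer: 400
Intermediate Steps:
N(g) = -2
f(J) = 7*J
x(s) = 21*s**2 (x(s) = ((7*3)*s)*s = (21*s)*s = 21*s**2)
K(E) = 0 (K(E) = (-4 - 1*(-4))*(21*(-2)**2) = (-4 + 4)*(21*4) = 0*84 = 0)
(20 + K(-12))**2 = (20 + 0)**2 = 20**2 = 400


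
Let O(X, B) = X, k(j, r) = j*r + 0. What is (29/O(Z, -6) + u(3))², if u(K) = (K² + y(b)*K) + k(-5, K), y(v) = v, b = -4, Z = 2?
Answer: 49/4 ≈ 12.250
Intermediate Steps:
k(j, r) = j*r
u(K) = K² - 9*K (u(K) = (K² - 4*K) - 5*K = K² - 9*K)
(29/O(Z, -6) + u(3))² = (29/2 + 3*(-9 + 3))² = (29*(½) + 3*(-6))² = (29/2 - 18)² = (-7/2)² = 49/4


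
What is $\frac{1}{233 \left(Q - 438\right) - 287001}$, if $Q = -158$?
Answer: $- \frac{1}{425869} \approx -2.3481 \cdot 10^{-6}$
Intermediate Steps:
$\frac{1}{233 \left(Q - 438\right) - 287001} = \frac{1}{233 \left(-158 - 438\right) - 287001} = \frac{1}{233 \left(-596\right) - 287001} = \frac{1}{-138868 - 287001} = \frac{1}{-425869} = - \frac{1}{425869}$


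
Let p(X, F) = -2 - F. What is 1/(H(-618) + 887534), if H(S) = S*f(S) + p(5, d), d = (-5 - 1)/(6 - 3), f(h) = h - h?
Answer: 1/887534 ≈ 1.1267e-6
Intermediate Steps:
f(h) = 0
d = -2 (d = -6/3 = -6*1/3 = -2)
H(S) = 0 (H(S) = S*0 + (-2 - 1*(-2)) = 0 + (-2 + 2) = 0 + 0 = 0)
1/(H(-618) + 887534) = 1/(0 + 887534) = 1/887534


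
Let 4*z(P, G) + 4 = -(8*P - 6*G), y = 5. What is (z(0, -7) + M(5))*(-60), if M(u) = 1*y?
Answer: 390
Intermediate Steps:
z(P, G) = -1 - 2*P + 3*G/2 (z(P, G) = -1 + (-(8*P - 6*G))/4 = -1 + (-(-6*G + 8*P))/4 = -1 + (-8*P + 6*G)/4 = -1 + (-2*P + 3*G/2) = -1 - 2*P + 3*G/2)
M(u) = 5 (M(u) = 1*5 = 5)
(z(0, -7) + M(5))*(-60) = ((-1 - 2*0 + (3/2)*(-7)) + 5)*(-60) = ((-1 + 0 - 21/2) + 5)*(-60) = (-23/2 + 5)*(-60) = -13/2*(-60) = 390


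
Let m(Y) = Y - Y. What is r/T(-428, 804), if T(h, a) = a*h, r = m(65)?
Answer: 0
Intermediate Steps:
m(Y) = 0
r = 0
r/T(-428, 804) = 0/((804*(-428))) = 0/(-344112) = 0*(-1/344112) = 0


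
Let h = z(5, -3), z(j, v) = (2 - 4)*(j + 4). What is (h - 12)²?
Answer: 900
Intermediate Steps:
z(j, v) = -8 - 2*j (z(j, v) = -2*(4 + j) = -8 - 2*j)
h = -18 (h = -8 - 2*5 = -8 - 10 = -18)
(h - 12)² = (-18 - 12)² = (-30)² = 900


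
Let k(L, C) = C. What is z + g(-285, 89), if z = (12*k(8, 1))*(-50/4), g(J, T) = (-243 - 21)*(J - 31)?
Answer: 83274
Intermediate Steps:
g(J, T) = 8184 - 264*J (g(J, T) = -264*(-31 + J) = 8184 - 264*J)
z = -150 (z = (12*1)*(-50/4) = 12*(-50*1/4) = 12*(-25/2) = -150)
z + g(-285, 89) = -150 + (8184 - 264*(-285)) = -150 + (8184 + 75240) = -150 + 83424 = 83274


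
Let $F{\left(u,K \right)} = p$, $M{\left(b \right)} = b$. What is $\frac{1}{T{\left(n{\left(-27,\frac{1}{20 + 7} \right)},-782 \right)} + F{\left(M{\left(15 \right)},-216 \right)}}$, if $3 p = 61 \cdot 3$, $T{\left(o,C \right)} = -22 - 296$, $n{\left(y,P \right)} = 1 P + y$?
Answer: $- \frac{1}{257} \approx -0.0038911$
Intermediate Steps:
$n{\left(y,P \right)} = P + y$
$T{\left(o,C \right)} = -318$
$p = 61$ ($p = \frac{61 \cdot 3}{3} = \frac{1}{3} \cdot 183 = 61$)
$F{\left(u,K \right)} = 61$
$\frac{1}{T{\left(n{\left(-27,\frac{1}{20 + 7} \right)},-782 \right)} + F{\left(M{\left(15 \right)},-216 \right)}} = \frac{1}{-318 + 61} = \frac{1}{-257} = - \frac{1}{257}$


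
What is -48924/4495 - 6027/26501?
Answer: -1323626289/119121995 ≈ -11.112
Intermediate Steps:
-48924/4495 - 6027/26501 = -1323626289/119121995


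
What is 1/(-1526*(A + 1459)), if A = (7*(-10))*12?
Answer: -1/944594 ≈ -1.0587e-6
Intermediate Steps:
A = -840 (A = -70*12 = -840)
1/(-1526*(A + 1459)) = 1/(-1526*(-840 + 1459)) = 1/(-1526*619) = 1/(-944594) = -1/944594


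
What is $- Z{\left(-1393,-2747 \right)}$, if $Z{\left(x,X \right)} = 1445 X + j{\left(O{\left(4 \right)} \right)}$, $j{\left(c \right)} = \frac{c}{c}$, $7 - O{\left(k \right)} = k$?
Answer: $3969414$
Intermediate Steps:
$O{\left(k \right)} = 7 - k$
$j{\left(c \right)} = 1$
$Z{\left(x,X \right)} = 1 + 1445 X$ ($Z{\left(x,X \right)} = 1445 X + 1 = 1 + 1445 X$)
$- Z{\left(-1393,-2747 \right)} = - (1 + 1445 \left(-2747\right)) = - (1 - 3969415) = \left(-1\right) \left(-3969414\right) = 3969414$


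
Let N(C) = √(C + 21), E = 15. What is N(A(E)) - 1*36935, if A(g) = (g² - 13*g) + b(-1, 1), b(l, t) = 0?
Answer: -36935 + √51 ≈ -36928.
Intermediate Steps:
A(g) = g² - 13*g (A(g) = (g² - 13*g) + 0 = g² - 13*g)
N(C) = √(21 + C)
N(A(E)) - 1*36935 = √(21 + 15*(-13 + 15)) - 1*36935 = √(21 + 15*2) - 36935 = √(21 + 30) - 36935 = √51 - 36935 = -36935 + √51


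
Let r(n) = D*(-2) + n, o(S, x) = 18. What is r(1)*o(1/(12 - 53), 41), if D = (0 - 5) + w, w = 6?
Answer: -18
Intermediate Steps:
D = 1 (D = (0 - 5) + 6 = -5 + 6 = 1)
r(n) = -2 + n (r(n) = 1*(-2) + n = -2 + n)
r(1)*o(1/(12 - 53), 41) = (-2 + 1)*18 = -1*18 = -18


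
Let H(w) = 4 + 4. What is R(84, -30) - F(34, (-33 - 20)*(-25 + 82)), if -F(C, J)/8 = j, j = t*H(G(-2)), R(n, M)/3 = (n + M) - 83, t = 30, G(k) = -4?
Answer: 1833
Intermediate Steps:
H(w) = 8
R(n, M) = -249 + 3*M + 3*n (R(n, M) = 3*((n + M) - 83) = 3*((M + n) - 83) = 3*(-83 + M + n) = -249 + 3*M + 3*n)
j = 240 (j = 30*8 = 240)
F(C, J) = -1920 (F(C, J) = -8*240 = -1920)
R(84, -30) - F(34, (-33 - 20)*(-25 + 82)) = (-249 + 3*(-30) + 3*84) - 1*(-1920) = (-249 - 90 + 252) + 1920 = -87 + 1920 = 1833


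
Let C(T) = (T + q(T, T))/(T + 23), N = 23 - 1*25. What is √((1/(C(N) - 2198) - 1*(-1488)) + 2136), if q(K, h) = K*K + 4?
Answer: √214420688214/7692 ≈ 60.200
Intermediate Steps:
N = -2 (N = 23 - 25 = -2)
q(K, h) = 4 + K² (q(K, h) = K² + 4 = 4 + K²)
C(T) = (4 + T + T²)/(23 + T) (C(T) = (T + (4 + T²))/(T + 23) = (4 + T + T²)/(23 + T))
√((1/(C(N) - 2198) - 1*(-1488)) + 2136) = √((1/((4 - 2 + (-2)²)/(23 - 2) - 2198) - 1*(-1488)) + 2136) = √((1/((4 - 2 + 4)/21 - 2198) + 1488) + 2136) = √((1/((1/21)*6 - 2198) + 1488) + 2136) = √((1/(2/7 - 2198) + 1488) + 2136) = √((1/(-15384/7) + 1488) + 2136) = √((-7/15384 + 1488) + 2136) = √(22891385/15384 + 2136) = √(55751609/15384) = √214420688214/7692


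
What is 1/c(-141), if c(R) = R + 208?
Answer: 1/67 ≈ 0.014925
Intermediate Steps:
c(R) = 208 + R
1/c(-141) = 1/(208 - 141) = 1/67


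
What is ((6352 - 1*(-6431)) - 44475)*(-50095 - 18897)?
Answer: 2186494464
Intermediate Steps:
((6352 - 1*(-6431)) - 44475)*(-50095 - 18897) = ((6352 + 6431) - 44475)*(-68992) = (12783 - 44475)*(-68992) = -31692*(-68992) = 2186494464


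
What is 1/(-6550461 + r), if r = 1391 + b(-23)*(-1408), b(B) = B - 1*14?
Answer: -1/6496974 ≈ -1.5392e-7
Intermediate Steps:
b(B) = -14 + B (b(B) = B - 14 = -14 + B)
r = 53487 (r = 1391 + (-14 - 23)*(-1408) = 1391 - 37*(-1408) = 1391 + 52096 = 53487)
1/(-6550461 + r) = 1/(-6550461 + 53487) = 1/(-6496974) = -1/6496974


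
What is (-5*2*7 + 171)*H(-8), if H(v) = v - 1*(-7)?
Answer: -101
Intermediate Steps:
H(v) = 7 + v (H(v) = v + 7 = 7 + v)
(-5*2*7 + 171)*H(-8) = (-5*2*7 + 171)*(7 - 8) = (-10*7 + 171)*(-1) = (-70 + 171)*(-1) = 101*(-1) = -101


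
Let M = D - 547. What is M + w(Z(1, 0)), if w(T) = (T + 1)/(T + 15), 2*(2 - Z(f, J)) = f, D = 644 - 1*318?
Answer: -7288/33 ≈ -220.85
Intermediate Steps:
D = 326 (D = 644 - 318 = 326)
Z(f, J) = 2 - f/2
w(T) = (1 + T)/(15 + T)
M = -221 (M = 326 - 547 = -221)
M + w(Z(1, 0)) = -221 + (1 + (2 - ½*1))/(15 + (2 - ½*1)) = -221 + (1 + (2 - ½))/(15 + (2 - ½)) = -221 + (1 + 3/2)/(15 + 3/2) = -221 + (5/2)/(33/2) = -221 + (2/33)*(5/2) = -221 + 5/33 = -7288/33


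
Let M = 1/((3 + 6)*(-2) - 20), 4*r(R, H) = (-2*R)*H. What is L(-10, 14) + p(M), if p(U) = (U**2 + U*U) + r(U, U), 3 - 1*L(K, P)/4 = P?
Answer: -127069/2888 ≈ -43.999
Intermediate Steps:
L(K, P) = 12 - 4*P
r(R, H) = -H*R/2 (r(R, H) = ((-2*R)*H)/4 = (-2*H*R)/4 = -H*R/2)
M = -1/38 (M = 1/(9*(-2) - 20) = 1/(-18 - 20) = 1/(-38) = -1/38 ≈ -0.026316)
p(U) = 3*U**2/2 (p(U) = (U**2 + U*U) - U*U/2 = (U**2 + U**2) - U**2/2 = 2*U**2 - U**2/2 = 3*U**2/2)
L(-10, 14) + p(M) = (12 - 4*14) + 3*(-1/38)**2/2 = (12 - 56) + (3/2)*(1/1444) = -44 + 3/2888 = -127069/2888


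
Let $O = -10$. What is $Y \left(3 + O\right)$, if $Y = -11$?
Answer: $77$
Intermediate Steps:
$Y \left(3 + O\right) = - 11 \left(3 - 10\right) = \left(-11\right) \left(-7\right) = 77$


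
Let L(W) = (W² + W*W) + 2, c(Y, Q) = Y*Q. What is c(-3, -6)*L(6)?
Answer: 1332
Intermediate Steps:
c(Y, Q) = Q*Y
L(W) = 2 + 2*W² (L(W) = (W² + W²) + 2 = 2*W² + 2 = 2 + 2*W²)
c(-3, -6)*L(6) = (-6*(-3))*(2 + 2*6²) = 18*(2 + 2*36) = 18*(2 + 72) = 18*74 = 1332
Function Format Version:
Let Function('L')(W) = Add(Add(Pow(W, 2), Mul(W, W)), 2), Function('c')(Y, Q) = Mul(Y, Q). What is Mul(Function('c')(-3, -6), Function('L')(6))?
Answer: 1332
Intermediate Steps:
Function('c')(Y, Q) = Mul(Q, Y)
Function('L')(W) = Add(2, Mul(2, Pow(W, 2))) (Function('L')(W) = Add(Add(Pow(W, 2), Pow(W, 2)), 2) = Add(Mul(2, Pow(W, 2)), 2) = Add(2, Mul(2, Pow(W, 2))))
Mul(Function('c')(-3, -6), Function('L')(6)) = Mul(Mul(-6, -3), Add(2, Mul(2, Pow(6, 2)))) = Mul(18, Add(2, Mul(2, 36))) = Mul(18, Add(2, 72)) = Mul(18, 74) = 1332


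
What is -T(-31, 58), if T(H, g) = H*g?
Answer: 1798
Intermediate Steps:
-T(-31, 58) = -(-31)*58 = -1*(-1798) = 1798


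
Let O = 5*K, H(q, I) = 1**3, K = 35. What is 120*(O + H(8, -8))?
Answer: 21120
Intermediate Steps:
H(q, I) = 1
O = 175 (O = 5*35 = 175)
120*(O + H(8, -8)) = 120*(175 + 1) = 120*176 = 21120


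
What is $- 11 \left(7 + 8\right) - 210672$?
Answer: $-210837$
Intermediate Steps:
$- 11 \left(7 + 8\right) - 210672 = \left(-11\right) 15 - 210672 = -165 - 210672 = -210837$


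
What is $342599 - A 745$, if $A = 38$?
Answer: $314289$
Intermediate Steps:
$342599 - A 745 = 342599 - 38 \cdot 745 = 342599 - 28310 = 314289$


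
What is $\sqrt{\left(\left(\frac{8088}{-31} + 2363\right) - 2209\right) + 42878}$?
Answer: $\frac{4 \sqrt{2568939}}{31} \approx 206.81$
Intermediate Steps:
$\sqrt{\left(\left(\frac{8088}{-31} + 2363\right) - 2209\right) + 42878} = \sqrt{\left(\left(8088 \left(- \frac{1}{31}\right) + 2363\right) - 2209\right) + 42878} = \sqrt{\left(\left(- \frac{8088}{31} + 2363\right) - 2209\right) + 42878} = \sqrt{\left(\frac{65165}{31} - 2209\right) + 42878} = \sqrt{- \frac{3314}{31} + 42878} = \sqrt{\frac{1325904}{31}} = \frac{4 \sqrt{2568939}}{31}$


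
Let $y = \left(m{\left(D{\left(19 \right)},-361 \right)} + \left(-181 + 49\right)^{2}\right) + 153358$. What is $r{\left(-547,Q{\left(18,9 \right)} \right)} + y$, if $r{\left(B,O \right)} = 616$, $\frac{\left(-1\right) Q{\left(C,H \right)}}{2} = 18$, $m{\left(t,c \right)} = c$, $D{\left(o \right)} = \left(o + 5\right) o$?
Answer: $171037$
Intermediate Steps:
$D{\left(o \right)} = o \left(5 + o\right)$ ($D{\left(o \right)} = \left(5 + o\right) o = o \left(5 + o\right)$)
$Q{\left(C,H \right)} = -36$ ($Q{\left(C,H \right)} = \left(-2\right) 18 = -36$)
$y = 170421$ ($y = \left(-361 + \left(-181 + 49\right)^{2}\right) + 153358 = \left(-361 + \left(-132\right)^{2}\right) + 153358 = \left(-361 + 17424\right) + 153358 = 17063 + 153358 = 170421$)
$r{\left(-547,Q{\left(18,9 \right)} \right)} + y = 616 + 170421 = 171037$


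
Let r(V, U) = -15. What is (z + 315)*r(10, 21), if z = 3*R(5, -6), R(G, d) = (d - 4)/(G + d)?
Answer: -5175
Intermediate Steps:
R(G, d) = (-4 + d)/(G + d)
z = 30 (z = 3*((-4 - 6)/(5 - 6)) = 3*(-10/(-1)) = 3*(-1*(-10)) = 3*10 = 30)
(z + 315)*r(10, 21) = (30 + 315)*(-15) = 345*(-15) = -5175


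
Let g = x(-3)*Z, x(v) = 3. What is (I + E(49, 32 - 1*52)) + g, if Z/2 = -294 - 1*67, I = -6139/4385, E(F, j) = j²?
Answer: -8837/5 ≈ -1767.4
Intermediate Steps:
I = -7/5 (I = -6139/4385 = -1*7/5 = -7/5 ≈ -1.4000)
Z = -722 (Z = 2*(-294 - 1*67) = 2*(-294 - 67) = 2*(-361) = -722)
g = -2166 (g = 3*(-722) = -2166)
(I + E(49, 32 - 1*52)) + g = (-7/5 + (32 - 1*52)²) - 2166 = (-7/5 + (32 - 52)²) - 2166 = (-7/5 + (-20)²) - 2166 = (-7/5 + 400) - 2166 = 1993/5 - 2166 = -8837/5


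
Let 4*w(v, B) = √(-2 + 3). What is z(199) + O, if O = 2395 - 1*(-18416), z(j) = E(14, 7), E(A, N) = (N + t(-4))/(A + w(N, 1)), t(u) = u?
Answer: 395413/19 ≈ 20811.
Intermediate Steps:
w(v, B) = ¼ (w(v, B) = √(-2 + 3)/4 = √1/4 = (¼)*1 = ¼)
E(A, N) = (-4 + N)/(¼ + A) (E(A, N) = (N - 4)/(A + ¼) = (-4 + N)/(¼ + A))
z(j) = 4/19 (z(j) = 4*(-4 + 7)/(1 + 4*14) = 4*3/(1 + 56) = 4*3/57 = 4*(1/57)*3 = 4/19)
O = 20811 (O = 2395 + 18416 = 20811)
z(199) + O = 4/19 + 20811 = 395413/19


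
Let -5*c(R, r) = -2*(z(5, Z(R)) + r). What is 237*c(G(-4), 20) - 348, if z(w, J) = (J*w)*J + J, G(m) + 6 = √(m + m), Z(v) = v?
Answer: 71256/5 - 55932*I*√2/5 ≈ 14251.0 - 15820.0*I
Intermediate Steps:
G(m) = -6 + √2*√m (G(m) = -6 + √(m + m) = -6 + √(2*m) = -6 + √2*√m)
z(w, J) = J + w*J² (z(w, J) = w*J² + J = J + w*J²)
c(R, r) = 2*r/5 + 2*R*(1 + 5*R)/5 (c(R, r) = -(-2)*(R*(1 + R*5) + r)/5 = -(-2)*(R*(1 + 5*R) + r)/5 = -(-2)*(r + R*(1 + 5*R))/5 = -(-2*r - 2*R*(1 + 5*R))/5 = 2*r/5 + 2*R*(1 + 5*R)/5)
237*c(G(-4), 20) - 348 = 237*((⅖)*20 + 2*(-6 + √2*√(-4))*(1 + 5*(-6 + √2*√(-4)))/5) - 348 = 237*(8 + 2*(-6 + √2*(2*I))*(1 + 5*(-6 + √2*(2*I)))/5) - 348 = 237*(8 + 2*(-6 + 2*I*√2)*(1 + 5*(-6 + 2*I*√2))/5) - 348 = 237*(8 + 2*(-6 + 2*I*√2)*(1 + (-30 + 10*I*√2))/5) - 348 = 237*(8 + 2*(-6 + 2*I*√2)*(-29 + 10*I*√2)/5) - 348 = 237*(8 + 2*(-29 + 10*I*√2)*(-6 + 2*I*√2)/5) - 348 = (1896 + 474*(-29 + 10*I*√2)*(-6 + 2*I*√2)/5) - 348 = 1548 + 474*(-29 + 10*I*√2)*(-6 + 2*I*√2)/5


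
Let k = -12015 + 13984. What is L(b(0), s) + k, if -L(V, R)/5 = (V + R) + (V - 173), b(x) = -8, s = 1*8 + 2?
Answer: 2864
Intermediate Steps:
s = 10 (s = 8 + 2 = 10)
L(V, R) = 865 - 10*V - 5*R (L(V, R) = -5*((V + R) + (V - 173)) = -5*((R + V) + (-173 + V)) = -5*(-173 + R + 2*V) = 865 - 10*V - 5*R)
k = 1969
L(b(0), s) + k = (865 - 10*(-8) - 5*10) + 1969 = (865 + 80 - 50) + 1969 = 895 + 1969 = 2864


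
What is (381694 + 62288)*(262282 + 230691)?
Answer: 218871138486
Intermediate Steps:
(381694 + 62288)*(262282 + 230691) = 443982*492973 = 218871138486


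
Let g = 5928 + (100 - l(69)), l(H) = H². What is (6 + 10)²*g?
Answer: 324352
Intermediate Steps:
g = 1267 (g = 5928 + (100 - 1*69²) = 5928 + (100 - 1*4761) = 5928 + (100 - 4761) = 5928 - 4661 = 1267)
(6 + 10)²*g = (6 + 10)²*1267 = 16²*1267 = 256*1267 = 324352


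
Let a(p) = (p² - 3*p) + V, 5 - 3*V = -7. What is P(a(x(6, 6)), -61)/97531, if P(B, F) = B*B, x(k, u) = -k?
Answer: 3364/97531 ≈ 0.034492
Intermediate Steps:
V = 4 (V = 5/3 - ⅓*(-7) = 5/3 + 7/3 = 4)
a(p) = 4 + p² - 3*p (a(p) = (p² - 3*p) + 4 = 4 + p² - 3*p)
P(B, F) = B²
P(a(x(6, 6)), -61)/97531 = (4 + (-1*6)² - (-3)*6)²/97531 = (4 + (-6)² - 3*(-6))²*(1/97531) = (4 + 36 + 18)²*(1/97531) = 58²*(1/97531) = 3364*(1/97531) = 3364/97531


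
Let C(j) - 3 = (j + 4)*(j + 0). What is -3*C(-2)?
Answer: 3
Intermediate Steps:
C(j) = 3 + j*(4 + j) (C(j) = 3 + (j + 4)*(j + 0) = 3 + (4 + j)*j = 3 + j*(4 + j))
-3*C(-2) = -3*(3 + (-2)**2 + 4*(-2)) = -3*(3 + 4 - 8) = -3*(-1) = 3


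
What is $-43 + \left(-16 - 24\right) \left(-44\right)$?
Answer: $1717$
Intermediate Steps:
$-43 + \left(-16 - 24\right) \left(-44\right) = -43 - -1760 = -43 + 1760 = 1717$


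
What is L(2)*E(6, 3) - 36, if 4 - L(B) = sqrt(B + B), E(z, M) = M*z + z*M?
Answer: 36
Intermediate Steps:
E(z, M) = 2*M*z (E(z, M) = M*z + M*z = 2*M*z)
L(B) = 4 - sqrt(2)*sqrt(B) (L(B) = 4 - sqrt(B + B) = 4 - sqrt(2*B) = 4 - sqrt(2)*sqrt(B))
L(2)*E(6, 3) - 36 = (4 - sqrt(2)*sqrt(2))*(2*3*6) - 36 = (4 - 2)*36 - 36 = 2*36 - 36 = 72 - 36 = 36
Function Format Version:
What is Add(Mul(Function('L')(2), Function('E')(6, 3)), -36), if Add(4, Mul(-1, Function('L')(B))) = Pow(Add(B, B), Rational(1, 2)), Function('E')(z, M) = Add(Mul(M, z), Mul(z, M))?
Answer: 36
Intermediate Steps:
Function('E')(z, M) = Mul(2, M, z) (Function('E')(z, M) = Add(Mul(M, z), Mul(M, z)) = Mul(2, M, z))
Function('L')(B) = Add(4, Mul(-1, Pow(2, Rational(1, 2)), Pow(B, Rational(1, 2)))) (Function('L')(B) = Add(4, Mul(-1, Pow(Add(B, B), Rational(1, 2)))) = Add(4, Mul(-1, Pow(Mul(2, B), Rational(1, 2)))) = Add(4, Mul(-1, Mul(Pow(2, Rational(1, 2)), Pow(B, Rational(1, 2))))) = Add(4, Mul(-1, Pow(2, Rational(1, 2)), Pow(B, Rational(1, 2)))))
Add(Mul(Function('L')(2), Function('E')(6, 3)), -36) = Add(Mul(Add(4, Mul(-1, Pow(2, Rational(1, 2)), Pow(2, Rational(1, 2)))), Mul(2, 3, 6)), -36) = Add(Mul(Add(4, -2), 36), -36) = Add(Mul(2, 36), -36) = Add(72, -36) = 36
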